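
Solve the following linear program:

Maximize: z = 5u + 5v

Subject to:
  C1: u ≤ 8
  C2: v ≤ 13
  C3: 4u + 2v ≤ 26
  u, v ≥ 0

Evaluate the objective at each vertex of the feasible region:
  z(0, 0) = 0
  z(6.5, 0) = 32.5
  z(0, 13) = 65  ←
The maximum is at u = 0, v = 13.

u = 0, v = 13, z = 65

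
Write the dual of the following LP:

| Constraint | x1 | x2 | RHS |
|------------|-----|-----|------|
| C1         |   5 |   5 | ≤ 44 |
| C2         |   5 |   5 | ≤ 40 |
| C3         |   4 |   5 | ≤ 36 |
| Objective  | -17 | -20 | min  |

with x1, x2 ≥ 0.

Primal min cᵀx s.t. Ax ≤ b, x ≥ 0  →  Dual max −bᵀy s.t. Aᵀy ≥ −c, y ≥ 0.

Maximize: z = -44y1 - 40y2 - 36y3

Subject to:
  5y1 + 5y2 + 4y3 ≥ 17
  5y1 + 5y2 + 5y3 ≥ 20
  y1, y2, y3 ≥ 0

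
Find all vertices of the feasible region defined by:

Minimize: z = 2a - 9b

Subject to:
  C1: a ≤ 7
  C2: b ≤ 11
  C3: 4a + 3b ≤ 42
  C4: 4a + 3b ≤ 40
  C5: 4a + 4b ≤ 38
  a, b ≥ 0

(0, 0), (7, 0), (7, 2.5), (0, 9.5)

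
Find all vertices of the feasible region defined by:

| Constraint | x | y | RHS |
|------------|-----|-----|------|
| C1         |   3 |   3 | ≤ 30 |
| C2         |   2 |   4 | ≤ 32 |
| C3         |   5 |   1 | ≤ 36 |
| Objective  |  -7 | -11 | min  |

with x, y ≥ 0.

(0, 0), (7.2, 0), (6.5, 3.5), (4, 6), (0, 8)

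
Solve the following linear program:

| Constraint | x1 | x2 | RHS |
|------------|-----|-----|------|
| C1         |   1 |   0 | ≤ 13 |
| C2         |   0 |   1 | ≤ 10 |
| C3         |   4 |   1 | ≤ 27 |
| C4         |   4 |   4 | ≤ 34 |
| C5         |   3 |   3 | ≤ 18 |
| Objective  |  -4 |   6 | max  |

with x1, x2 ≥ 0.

Evaluate the objective at each vertex of the feasible region:
  z(0, 0) = 0
  z(6, 0) = -24
  z(0, 6) = 36  ←
The maximum is at x1 = 0, x2 = 6.

x1 = 0, x2 = 6, z = 36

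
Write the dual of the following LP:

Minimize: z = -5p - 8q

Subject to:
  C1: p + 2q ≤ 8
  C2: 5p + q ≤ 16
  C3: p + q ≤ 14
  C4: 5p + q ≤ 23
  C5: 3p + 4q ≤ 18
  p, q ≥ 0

Primal min cᵀx s.t. Ax ≤ b, x ≥ 0  →  Dual max −bᵀy s.t. Aᵀy ≥ −c, y ≥ 0.

Maximize: z = -8y1 - 16y2 - 14y3 - 23y4 - 18y5

Subject to:
  y1 + 5y2 + y3 + 5y4 + 3y5 ≥ 5
  2y1 + y2 + y3 + y4 + 4y5 ≥ 8
  y1, y2, y3, y4, y5 ≥ 0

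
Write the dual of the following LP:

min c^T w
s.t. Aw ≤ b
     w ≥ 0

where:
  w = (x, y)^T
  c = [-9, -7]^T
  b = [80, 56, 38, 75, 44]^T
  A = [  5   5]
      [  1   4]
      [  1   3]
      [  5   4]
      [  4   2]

Primal min cᵀx s.t. Ax ≤ b, x ≥ 0  →  Dual max −bᵀy s.t. Aᵀy ≥ −c, y ≥ 0.

Maximize: z = -80y1 - 56y2 - 38y3 - 75y4 - 44y5

Subject to:
  5y1 + y2 + y3 + 5y4 + 4y5 ≥ 9
  5y1 + 4y2 + 3y3 + 4y4 + 2y5 ≥ 7
  y1, y2, y3, y4, y5 ≥ 0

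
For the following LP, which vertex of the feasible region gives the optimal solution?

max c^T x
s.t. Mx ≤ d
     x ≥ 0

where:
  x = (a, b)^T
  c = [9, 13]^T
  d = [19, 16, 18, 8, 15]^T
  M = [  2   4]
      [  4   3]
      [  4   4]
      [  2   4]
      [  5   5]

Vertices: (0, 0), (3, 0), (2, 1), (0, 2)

Evaluate the objective at each vertex of the feasible region:
  z(0, 0) = 0
  z(3, 0) = 27
  z(2, 1) = 31  ←
  z(0, 2) = 26
The maximum is at a = 2, b = 1.

(2, 1)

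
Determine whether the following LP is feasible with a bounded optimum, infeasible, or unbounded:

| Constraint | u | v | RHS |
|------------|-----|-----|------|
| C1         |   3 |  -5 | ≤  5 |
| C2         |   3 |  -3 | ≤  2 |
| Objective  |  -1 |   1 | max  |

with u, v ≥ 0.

Unbounded (objective can increase without bound)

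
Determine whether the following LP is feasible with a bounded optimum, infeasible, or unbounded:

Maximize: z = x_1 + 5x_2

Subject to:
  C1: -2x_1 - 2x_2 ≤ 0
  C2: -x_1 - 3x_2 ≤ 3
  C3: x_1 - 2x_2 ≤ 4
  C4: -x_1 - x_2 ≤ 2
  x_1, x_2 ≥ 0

Unbounded (objective can increase without bound)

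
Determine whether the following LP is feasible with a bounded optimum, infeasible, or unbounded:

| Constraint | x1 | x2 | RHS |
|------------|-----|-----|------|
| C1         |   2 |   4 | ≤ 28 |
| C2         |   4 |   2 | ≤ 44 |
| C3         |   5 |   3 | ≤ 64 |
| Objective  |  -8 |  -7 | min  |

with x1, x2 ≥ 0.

Feasible with a bounded optimal solution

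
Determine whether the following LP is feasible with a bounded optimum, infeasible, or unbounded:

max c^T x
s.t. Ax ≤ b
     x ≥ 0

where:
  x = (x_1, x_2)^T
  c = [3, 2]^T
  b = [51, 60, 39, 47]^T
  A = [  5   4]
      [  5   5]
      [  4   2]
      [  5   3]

Feasible with a bounded optimal solution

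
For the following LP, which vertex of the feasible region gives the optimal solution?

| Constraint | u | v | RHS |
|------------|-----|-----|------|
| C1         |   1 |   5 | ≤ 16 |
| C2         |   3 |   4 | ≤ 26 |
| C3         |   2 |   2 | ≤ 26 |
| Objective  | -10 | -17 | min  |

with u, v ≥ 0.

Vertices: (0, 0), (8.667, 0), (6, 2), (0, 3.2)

Evaluate the objective at each vertex of the feasible region:
  z(0, 0) = 0
  z(8.667, 0) = -86.67
  z(6, 2) = -94  ←
  z(0, 3.2) = -54.4
The minimum is at u = 6, v = 2.

(6, 2)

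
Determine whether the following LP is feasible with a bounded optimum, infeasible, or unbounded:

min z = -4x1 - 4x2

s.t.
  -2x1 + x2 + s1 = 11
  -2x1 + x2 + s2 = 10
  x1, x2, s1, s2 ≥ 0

Unbounded (objective can decrease without bound)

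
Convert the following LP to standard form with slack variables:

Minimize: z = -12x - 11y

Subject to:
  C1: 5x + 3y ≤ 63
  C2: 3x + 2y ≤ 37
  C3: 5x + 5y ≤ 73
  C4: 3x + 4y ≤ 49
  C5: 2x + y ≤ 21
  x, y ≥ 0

min z = -12x - 11y

s.t.
  5x + 3y + s1 = 63
  3x + 2y + s2 = 37
  5x + 5y + s3 = 73
  3x + 4y + s4 = 49
  2x + y + s5 = 21
  x, y, s1, s2, s3, s4, s5 ≥ 0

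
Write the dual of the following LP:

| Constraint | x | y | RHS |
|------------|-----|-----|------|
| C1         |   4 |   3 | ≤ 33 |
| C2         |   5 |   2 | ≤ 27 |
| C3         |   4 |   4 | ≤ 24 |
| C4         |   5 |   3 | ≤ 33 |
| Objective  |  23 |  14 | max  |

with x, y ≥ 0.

Primal max cᵀx s.t. Ax ≤ b, x ≥ 0  →  Dual min bᵀy s.t. Aᵀy ≥ c, y ≥ 0.

Minimize: z = 33y1 + 27y2 + 24y3 + 33y4

Subject to:
  4y1 + 5y2 + 4y3 + 5y4 ≥ 23
  3y1 + 2y2 + 4y3 + 3y4 ≥ 14
  y1, y2, y3, y4 ≥ 0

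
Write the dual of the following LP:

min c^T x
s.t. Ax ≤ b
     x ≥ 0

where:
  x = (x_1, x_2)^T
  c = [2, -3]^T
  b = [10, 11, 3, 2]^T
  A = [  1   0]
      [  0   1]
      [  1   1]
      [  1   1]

Primal min cᵀx s.t. Ax ≤ b, x ≥ 0  →  Dual max −bᵀy s.t. Aᵀy ≥ −c, y ≥ 0.

Maximize: z = -10y1 - 11y2 - 3y3 - 2y4

Subject to:
  y1 + y3 + y4 ≥ -2
  y2 + y3 + y4 ≥ 3
  y1, y2, y3, y4 ≥ 0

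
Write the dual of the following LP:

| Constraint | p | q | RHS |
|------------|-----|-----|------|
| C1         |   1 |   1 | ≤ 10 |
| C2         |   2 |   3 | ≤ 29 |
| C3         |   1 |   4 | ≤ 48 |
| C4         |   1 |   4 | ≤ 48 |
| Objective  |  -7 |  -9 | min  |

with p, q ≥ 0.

Primal min cᵀx s.t. Ax ≤ b, x ≥ 0  →  Dual max −bᵀy s.t. Aᵀy ≥ −c, y ≥ 0.

Maximize: z = -10y1 - 29y2 - 48y3 - 48y4

Subject to:
  y1 + 2y2 + y3 + y4 ≥ 7
  y1 + 3y2 + 4y3 + 4y4 ≥ 9
  y1, y2, y3, y4 ≥ 0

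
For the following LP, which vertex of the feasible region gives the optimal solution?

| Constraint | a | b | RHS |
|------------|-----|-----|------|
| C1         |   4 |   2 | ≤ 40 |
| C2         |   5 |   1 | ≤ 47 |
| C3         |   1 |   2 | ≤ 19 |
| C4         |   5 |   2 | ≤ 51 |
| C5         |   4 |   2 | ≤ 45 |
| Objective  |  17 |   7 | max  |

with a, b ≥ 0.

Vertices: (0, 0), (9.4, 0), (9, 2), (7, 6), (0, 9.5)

Evaluate the objective at each vertex of the feasible region:
  z(0, 0) = 0
  z(9.4, 0) = 159.8
  z(9, 2) = 167  ←
  z(7, 6) = 161
  z(0, 9.5) = 66.5
The maximum is at a = 9, b = 2.

(9, 2)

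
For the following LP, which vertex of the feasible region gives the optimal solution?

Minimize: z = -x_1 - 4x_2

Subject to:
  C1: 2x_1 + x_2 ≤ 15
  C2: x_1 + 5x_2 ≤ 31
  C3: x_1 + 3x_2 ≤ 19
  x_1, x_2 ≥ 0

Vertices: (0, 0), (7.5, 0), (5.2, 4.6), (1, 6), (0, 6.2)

Evaluate the objective at each vertex of the feasible region:
  z(0, 0) = 0
  z(7.5, 0) = -7.5
  z(5.2, 4.6) = -23.6
  z(1, 6) = -25  ←
  z(0, 6.2) = -24.8
The minimum is at x_1 = 1, x_2 = 6.

(1, 6)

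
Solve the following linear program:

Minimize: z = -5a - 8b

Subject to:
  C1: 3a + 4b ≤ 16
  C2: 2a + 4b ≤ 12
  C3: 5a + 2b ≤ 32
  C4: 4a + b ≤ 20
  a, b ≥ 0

Evaluate the objective at each vertex of the feasible region:
  z(0, 0) = 0
  z(5, 0) = -25
  z(4.923, 0.3077) = -27.08
  z(4, 1) = -28  ←
  z(0, 3) = -24
The minimum is at a = 4, b = 1.

a = 4, b = 1, z = -28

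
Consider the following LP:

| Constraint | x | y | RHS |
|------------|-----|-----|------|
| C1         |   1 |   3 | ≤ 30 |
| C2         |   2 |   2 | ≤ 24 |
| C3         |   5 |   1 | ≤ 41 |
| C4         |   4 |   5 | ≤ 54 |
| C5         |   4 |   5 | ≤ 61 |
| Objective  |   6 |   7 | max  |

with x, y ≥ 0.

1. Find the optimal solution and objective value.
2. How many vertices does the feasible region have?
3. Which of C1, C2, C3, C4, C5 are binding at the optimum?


1. x = 6, y = 6, z = 78
2. 6
3. C2, C4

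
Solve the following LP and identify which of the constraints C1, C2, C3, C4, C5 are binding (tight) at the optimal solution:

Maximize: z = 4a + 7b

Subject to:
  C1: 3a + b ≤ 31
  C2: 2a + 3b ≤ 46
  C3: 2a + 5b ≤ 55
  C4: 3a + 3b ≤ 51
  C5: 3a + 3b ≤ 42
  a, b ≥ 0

At a = 5, b = 9, compute slack b - a·x for each constraint:
  C1: 31 − 24 = 7  (slack)
  C2: 46 − 37 = 9  (slack)
  C3: 55 − 55 = 0  (binding)
  C4: 51 − 42 = 9  (slack)
  C5: 42 − 42 = 0  (binding)

Optimal: a = 5, b = 9
Binding: C3, C5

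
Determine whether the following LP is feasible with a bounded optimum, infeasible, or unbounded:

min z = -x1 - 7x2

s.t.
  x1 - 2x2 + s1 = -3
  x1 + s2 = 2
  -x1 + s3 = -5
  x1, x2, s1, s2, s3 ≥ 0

Infeasible (no feasible solution exists)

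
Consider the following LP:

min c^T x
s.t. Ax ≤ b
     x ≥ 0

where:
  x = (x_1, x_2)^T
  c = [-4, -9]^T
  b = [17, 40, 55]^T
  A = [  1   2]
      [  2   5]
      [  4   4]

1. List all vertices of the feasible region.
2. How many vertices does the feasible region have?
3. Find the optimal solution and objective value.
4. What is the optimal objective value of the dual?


1. (0, 0), (13.75, 0), (10.5, 3.25), (5, 6), (0, 8)
2. 5
3. x_1 = 5, x_2 = 6, z = -74
4. -74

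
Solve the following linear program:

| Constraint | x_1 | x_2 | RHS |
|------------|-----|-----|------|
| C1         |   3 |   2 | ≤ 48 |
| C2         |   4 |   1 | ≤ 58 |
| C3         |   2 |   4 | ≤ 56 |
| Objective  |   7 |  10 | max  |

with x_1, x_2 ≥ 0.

Evaluate the objective at each vertex of the feasible region:
  z(0, 0) = 0
  z(14.5, 0) = 101.5
  z(13.6, 3.6) = 131.2
  z(10, 9) = 160  ←
  z(0, 14) = 140
The maximum is at x_1 = 10, x_2 = 9.

x_1 = 10, x_2 = 9, z = 160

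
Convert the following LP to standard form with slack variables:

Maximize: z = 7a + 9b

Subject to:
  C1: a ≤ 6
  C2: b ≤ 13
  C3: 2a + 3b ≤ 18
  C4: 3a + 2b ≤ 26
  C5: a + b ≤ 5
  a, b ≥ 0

max z = 7a + 9b

s.t.
  a + s1 = 6
  b + s2 = 13
  2a + 3b + s3 = 18
  3a + 2b + s4 = 26
  a + b + s5 = 5
  a, b, s1, s2, s3, s4, s5 ≥ 0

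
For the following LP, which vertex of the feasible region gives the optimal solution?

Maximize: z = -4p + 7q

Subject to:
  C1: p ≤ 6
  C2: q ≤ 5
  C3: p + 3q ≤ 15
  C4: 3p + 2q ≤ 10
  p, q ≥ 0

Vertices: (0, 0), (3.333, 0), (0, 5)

Evaluate the objective at each vertex of the feasible region:
  z(0, 0) = 0
  z(3.333, 0) = -13.33
  z(0, 5) = 35  ←
The maximum is at p = 0, q = 5.

(0, 5)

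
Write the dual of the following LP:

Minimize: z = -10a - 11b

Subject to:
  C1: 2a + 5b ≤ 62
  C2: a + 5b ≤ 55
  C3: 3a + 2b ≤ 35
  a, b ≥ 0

Primal min cᵀx s.t. Ax ≤ b, x ≥ 0  →  Dual max −bᵀy s.t. Aᵀy ≥ −c, y ≥ 0.

Maximize: z = -62y1 - 55y2 - 35y3

Subject to:
  2y1 + y2 + 3y3 ≥ 10
  5y1 + 5y2 + 2y3 ≥ 11
  y1, y2, y3 ≥ 0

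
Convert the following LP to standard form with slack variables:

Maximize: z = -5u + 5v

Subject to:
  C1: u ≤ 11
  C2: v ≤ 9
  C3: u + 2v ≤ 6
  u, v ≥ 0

max z = -5u + 5v

s.t.
  u + s1 = 11
  v + s2 = 9
  u + 2v + s3 = 6
  u, v, s1, s2, s3 ≥ 0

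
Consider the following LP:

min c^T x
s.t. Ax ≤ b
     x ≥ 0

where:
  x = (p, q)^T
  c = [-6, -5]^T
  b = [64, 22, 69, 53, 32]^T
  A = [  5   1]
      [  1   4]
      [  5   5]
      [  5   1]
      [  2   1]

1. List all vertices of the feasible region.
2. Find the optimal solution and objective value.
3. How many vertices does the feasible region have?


1. (0, 0), (10.6, 0), (10, 3), (0, 5.5)
2. p = 10, q = 3, z = -75
3. 4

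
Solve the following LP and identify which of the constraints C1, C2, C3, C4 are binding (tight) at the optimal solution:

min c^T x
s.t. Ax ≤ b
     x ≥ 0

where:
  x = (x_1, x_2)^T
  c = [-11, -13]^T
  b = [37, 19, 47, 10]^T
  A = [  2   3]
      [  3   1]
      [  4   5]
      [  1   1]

At x_1 = 3, x_2 = 7, compute slack b - a·x for each constraint:
  C1: 37 − 27 = 10  (slack)
  C2: 19 − 16 = 3  (slack)
  C3: 47 − 47 = 0  (binding)
  C4: 10 − 10 = 0  (binding)

Optimal: x_1 = 3, x_2 = 7
Binding: C3, C4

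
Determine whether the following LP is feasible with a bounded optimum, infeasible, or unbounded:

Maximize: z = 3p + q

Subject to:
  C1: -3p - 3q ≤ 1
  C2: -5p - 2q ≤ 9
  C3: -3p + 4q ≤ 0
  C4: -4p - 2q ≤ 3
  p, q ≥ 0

Unbounded (objective can increase without bound)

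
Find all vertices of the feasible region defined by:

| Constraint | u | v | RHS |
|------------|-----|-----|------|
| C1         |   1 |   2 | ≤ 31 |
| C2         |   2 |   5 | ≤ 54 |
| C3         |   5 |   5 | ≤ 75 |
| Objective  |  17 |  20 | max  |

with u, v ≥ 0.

(0, 0), (15, 0), (7, 8), (0, 10.8)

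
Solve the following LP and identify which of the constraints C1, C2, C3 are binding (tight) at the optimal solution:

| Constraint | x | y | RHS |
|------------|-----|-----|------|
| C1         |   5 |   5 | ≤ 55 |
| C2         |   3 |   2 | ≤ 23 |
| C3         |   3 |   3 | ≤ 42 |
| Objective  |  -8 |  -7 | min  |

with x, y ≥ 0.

At x = 1, y = 10, compute slack b - a·x for each constraint:
  C1: 55 − 55 = 0  (binding)
  C2: 23 − 23 = 0  (binding)
  C3: 42 − 33 = 9  (slack)

Optimal: x = 1, y = 10
Binding: C1, C2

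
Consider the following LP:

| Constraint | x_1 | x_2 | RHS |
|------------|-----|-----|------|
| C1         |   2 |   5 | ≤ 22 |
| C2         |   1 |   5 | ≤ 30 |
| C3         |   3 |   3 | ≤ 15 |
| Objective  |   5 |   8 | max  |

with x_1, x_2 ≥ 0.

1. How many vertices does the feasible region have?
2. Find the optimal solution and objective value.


1. 4
2. x_1 = 1, x_2 = 4, z = 37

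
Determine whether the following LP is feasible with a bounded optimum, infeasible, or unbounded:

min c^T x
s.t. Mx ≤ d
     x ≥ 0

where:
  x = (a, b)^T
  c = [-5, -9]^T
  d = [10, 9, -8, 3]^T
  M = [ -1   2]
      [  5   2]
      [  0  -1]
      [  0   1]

Infeasible (no feasible solution exists)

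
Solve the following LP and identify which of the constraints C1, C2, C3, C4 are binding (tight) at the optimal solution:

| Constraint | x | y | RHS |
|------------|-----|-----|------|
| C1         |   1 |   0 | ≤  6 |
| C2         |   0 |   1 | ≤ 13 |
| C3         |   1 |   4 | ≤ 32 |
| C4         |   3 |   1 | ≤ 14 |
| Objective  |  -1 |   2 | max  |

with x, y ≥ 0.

At x = 0, y = 8, compute slack b - a·x for each constraint:
  C1: 6 − 0 = 6  (slack)
  C2: 13 − 8 = 5  (slack)
  C3: 32 − 32 = 0  (binding)
  C4: 14 − 8 = 6  (slack)

Optimal: x = 0, y = 8
Binding: C3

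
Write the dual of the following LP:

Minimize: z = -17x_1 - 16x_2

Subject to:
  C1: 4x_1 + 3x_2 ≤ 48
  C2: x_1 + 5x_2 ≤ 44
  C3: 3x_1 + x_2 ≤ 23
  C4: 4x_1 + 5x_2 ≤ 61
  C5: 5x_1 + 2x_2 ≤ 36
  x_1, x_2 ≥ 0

Primal min cᵀx s.t. Ax ≤ b, x ≥ 0  →  Dual max −bᵀy s.t. Aᵀy ≥ −c, y ≥ 0.

Maximize: z = -48y1 - 44y2 - 23y3 - 61y4 - 36y5

Subject to:
  4y1 + y2 + 3y3 + 4y4 + 5y5 ≥ 17
  3y1 + 5y2 + y3 + 5y4 + 2y5 ≥ 16
  y1, y2, y3, y4, y5 ≥ 0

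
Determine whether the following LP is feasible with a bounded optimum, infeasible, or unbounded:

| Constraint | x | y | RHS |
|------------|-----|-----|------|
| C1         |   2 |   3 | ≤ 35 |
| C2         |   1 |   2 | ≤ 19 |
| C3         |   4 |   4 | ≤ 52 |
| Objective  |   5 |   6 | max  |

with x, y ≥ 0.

Feasible with a bounded optimal solution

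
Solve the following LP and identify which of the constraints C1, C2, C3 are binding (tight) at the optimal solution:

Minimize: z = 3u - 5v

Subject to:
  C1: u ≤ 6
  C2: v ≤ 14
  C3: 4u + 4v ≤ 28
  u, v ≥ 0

At u = 0, v = 7, compute slack b - a·x for each constraint:
  C1: 6 − 0 = 6  (slack)
  C2: 14 − 7 = 7  (slack)
  C3: 28 − 28 = 0  (binding)

Optimal: u = 0, v = 7
Binding: C3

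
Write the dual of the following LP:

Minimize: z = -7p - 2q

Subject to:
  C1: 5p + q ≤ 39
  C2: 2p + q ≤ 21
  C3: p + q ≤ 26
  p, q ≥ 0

Primal min cᵀx s.t. Ax ≤ b, x ≥ 0  →  Dual max −bᵀy s.t. Aᵀy ≥ −c, y ≥ 0.

Maximize: z = -39y1 - 21y2 - 26y3

Subject to:
  5y1 + 2y2 + y3 ≥ 7
  y1 + y2 + y3 ≥ 2
  y1, y2, y3 ≥ 0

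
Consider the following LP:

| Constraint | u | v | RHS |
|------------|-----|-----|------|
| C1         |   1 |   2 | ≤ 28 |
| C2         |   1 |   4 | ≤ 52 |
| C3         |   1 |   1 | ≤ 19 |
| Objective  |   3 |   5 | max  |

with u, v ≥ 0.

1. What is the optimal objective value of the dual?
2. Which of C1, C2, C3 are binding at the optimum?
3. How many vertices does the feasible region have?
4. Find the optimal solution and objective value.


1. 75
2. C1, C3
3. 5
4. u = 10, v = 9, z = 75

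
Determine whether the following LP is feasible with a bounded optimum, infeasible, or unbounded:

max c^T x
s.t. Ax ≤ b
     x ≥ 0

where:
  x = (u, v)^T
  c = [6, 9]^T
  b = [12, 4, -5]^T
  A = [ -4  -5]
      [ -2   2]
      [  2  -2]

Infeasible (no feasible solution exists)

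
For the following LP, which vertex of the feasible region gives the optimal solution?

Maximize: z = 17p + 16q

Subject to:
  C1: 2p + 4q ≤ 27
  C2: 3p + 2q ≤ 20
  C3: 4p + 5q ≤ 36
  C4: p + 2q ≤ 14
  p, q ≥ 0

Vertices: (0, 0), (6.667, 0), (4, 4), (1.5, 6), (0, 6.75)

Evaluate the objective at each vertex of the feasible region:
  z(0, 0) = 0
  z(6.667, 0) = 113.3
  z(4, 4) = 132  ←
  z(1.5, 6) = 121.5
  z(0, 6.75) = 108
The maximum is at p = 4, q = 4.

(4, 4)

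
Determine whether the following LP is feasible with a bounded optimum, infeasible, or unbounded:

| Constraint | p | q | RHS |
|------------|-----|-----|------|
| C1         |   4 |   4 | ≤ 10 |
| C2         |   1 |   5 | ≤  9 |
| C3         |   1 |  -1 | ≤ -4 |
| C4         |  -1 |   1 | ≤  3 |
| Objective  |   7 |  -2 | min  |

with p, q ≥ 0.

Infeasible (no feasible solution exists)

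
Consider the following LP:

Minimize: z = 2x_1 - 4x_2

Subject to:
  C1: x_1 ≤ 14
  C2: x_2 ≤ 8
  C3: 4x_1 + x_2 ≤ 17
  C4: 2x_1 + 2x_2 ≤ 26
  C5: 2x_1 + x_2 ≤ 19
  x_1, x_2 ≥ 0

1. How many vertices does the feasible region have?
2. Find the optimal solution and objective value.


1. 4
2. x_1 = 0, x_2 = 8, z = -32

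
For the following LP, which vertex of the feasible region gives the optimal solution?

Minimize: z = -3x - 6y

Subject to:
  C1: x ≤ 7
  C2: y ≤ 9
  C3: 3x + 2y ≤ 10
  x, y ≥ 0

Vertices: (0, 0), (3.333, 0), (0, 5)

Evaluate the objective at each vertex of the feasible region:
  z(0, 0) = 0
  z(3.333, 0) = -10
  z(0, 5) = -30  ←
The minimum is at x = 0, y = 5.

(0, 5)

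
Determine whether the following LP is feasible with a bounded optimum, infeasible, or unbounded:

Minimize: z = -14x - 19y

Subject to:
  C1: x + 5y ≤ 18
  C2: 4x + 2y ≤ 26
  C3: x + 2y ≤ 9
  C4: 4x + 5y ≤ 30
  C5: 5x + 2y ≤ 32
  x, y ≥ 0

Feasible with a bounded optimal solution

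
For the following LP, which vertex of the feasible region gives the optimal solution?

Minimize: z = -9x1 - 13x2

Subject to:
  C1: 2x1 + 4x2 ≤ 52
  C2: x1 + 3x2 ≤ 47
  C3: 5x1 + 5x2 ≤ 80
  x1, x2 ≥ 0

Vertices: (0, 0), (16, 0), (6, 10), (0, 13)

Evaluate the objective at each vertex of the feasible region:
  z(0, 0) = 0
  z(16, 0) = -144
  z(6, 10) = -184  ←
  z(0, 13) = -169
The minimum is at x1 = 6, x2 = 10.

(6, 10)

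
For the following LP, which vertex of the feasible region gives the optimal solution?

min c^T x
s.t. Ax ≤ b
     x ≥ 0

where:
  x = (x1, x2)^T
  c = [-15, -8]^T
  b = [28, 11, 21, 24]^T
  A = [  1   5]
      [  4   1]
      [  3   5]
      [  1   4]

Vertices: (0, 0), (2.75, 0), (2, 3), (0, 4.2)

Evaluate the objective at each vertex of the feasible region:
  z(0, 0) = 0
  z(2.75, 0) = -41.25
  z(2, 3) = -54  ←
  z(0, 4.2) = -33.6
The minimum is at x1 = 2, x2 = 3.

(2, 3)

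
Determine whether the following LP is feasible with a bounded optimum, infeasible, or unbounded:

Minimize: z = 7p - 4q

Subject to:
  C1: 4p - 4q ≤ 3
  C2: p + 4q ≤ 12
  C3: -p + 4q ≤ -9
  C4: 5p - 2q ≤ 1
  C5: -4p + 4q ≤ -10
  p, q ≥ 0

Infeasible (no feasible solution exists)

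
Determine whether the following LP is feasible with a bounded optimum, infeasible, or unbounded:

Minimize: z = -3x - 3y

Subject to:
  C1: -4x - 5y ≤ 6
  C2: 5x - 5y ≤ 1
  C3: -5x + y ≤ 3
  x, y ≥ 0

Unbounded (objective can decrease without bound)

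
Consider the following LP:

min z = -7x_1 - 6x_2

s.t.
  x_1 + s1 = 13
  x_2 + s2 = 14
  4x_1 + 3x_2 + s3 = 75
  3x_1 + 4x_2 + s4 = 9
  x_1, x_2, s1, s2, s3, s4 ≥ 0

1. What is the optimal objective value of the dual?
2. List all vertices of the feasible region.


1. -21
2. (0, 0), (3, 0), (0, 2.25)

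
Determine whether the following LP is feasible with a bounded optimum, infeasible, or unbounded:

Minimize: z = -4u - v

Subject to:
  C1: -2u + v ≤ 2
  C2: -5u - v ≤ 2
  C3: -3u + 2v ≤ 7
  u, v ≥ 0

Unbounded (objective can decrease without bound)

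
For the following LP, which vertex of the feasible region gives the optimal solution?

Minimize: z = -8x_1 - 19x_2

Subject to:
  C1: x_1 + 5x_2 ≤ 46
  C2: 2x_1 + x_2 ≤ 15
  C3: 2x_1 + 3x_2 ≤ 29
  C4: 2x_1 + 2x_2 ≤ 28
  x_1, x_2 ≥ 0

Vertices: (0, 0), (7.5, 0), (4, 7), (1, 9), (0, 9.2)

Evaluate the objective at each vertex of the feasible region:
  z(0, 0) = 0
  z(7.5, 0) = -60
  z(4, 7) = -165
  z(1, 9) = -179  ←
  z(0, 9.2) = -174.8
The minimum is at x_1 = 1, x_2 = 9.

(1, 9)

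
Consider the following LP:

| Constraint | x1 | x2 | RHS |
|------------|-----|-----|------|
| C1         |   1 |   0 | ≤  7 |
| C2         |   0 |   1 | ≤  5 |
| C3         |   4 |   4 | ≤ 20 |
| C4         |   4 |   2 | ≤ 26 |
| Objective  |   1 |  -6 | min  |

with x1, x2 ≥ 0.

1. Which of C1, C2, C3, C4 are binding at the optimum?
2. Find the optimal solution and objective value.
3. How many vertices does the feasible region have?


1. C2, C3
2. x1 = 0, x2 = 5, z = -30
3. 3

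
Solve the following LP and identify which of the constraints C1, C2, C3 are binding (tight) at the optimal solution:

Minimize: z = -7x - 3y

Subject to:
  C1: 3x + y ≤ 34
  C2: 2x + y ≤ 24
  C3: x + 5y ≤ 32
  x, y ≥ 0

At x = 10, y = 4, compute slack b - a·x for each constraint:
  C1: 34 − 34 = 0  (binding)
  C2: 24 − 24 = 0  (binding)
  C3: 32 − 30 = 2  (slack)

Optimal: x = 10, y = 4
Binding: C1, C2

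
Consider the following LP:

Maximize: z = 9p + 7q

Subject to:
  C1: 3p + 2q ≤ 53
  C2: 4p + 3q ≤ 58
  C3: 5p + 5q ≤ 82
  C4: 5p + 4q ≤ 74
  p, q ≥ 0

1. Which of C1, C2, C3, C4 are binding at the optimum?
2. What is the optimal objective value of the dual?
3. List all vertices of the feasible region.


1. C2, C4
2. 132
3. (0, 0), (14.5, 0), (10, 6), (8.4, 8), (0, 16.4)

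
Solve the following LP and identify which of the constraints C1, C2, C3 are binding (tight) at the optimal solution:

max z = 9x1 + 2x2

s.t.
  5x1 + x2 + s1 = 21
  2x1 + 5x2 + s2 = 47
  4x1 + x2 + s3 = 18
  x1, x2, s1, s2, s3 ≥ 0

At x1 = 3, x2 = 6, compute slack b - a·x for each constraint:
  C1: 21 − 21 = 0  (binding)
  C2: 47 − 36 = 11  (slack)
  C3: 18 − 18 = 0  (binding)

Optimal: x1 = 3, x2 = 6
Binding: C1, C3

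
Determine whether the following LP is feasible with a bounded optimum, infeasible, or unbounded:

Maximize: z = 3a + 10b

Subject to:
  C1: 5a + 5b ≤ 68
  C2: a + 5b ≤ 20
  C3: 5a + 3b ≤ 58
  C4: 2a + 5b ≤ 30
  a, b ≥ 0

Feasible with a bounded optimal solution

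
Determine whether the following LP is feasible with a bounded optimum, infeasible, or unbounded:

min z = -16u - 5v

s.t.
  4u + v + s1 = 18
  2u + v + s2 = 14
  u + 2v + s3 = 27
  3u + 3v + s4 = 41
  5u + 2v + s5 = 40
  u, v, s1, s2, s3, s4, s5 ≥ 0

Feasible with a bounded optimal solution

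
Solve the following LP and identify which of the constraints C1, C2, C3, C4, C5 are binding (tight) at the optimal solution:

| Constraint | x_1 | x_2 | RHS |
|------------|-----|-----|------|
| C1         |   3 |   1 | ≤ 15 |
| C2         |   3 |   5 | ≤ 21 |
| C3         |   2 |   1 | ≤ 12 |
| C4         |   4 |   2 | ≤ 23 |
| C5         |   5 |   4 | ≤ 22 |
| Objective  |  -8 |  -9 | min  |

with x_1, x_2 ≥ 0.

At x_1 = 2, x_2 = 3, compute slack b - a·x for each constraint:
  C1: 15 − 9 = 6  (slack)
  C2: 21 − 21 = 0  (binding)
  C3: 12 − 7 = 5  (slack)
  C4: 23 − 14 = 9  (slack)
  C5: 22 − 22 = 0  (binding)

Optimal: x_1 = 2, x_2 = 3
Binding: C2, C5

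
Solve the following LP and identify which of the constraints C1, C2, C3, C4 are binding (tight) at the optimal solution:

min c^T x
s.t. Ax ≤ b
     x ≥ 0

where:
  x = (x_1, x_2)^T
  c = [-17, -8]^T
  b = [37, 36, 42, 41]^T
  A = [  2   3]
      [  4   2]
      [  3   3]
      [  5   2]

At x_1 = 5, x_2 = 8, compute slack b - a·x for each constraint:
  C1: 37 − 34 = 3  (slack)
  C2: 36 − 36 = 0  (binding)
  C3: 42 − 39 = 3  (slack)
  C4: 41 − 41 = 0  (binding)

Optimal: x_1 = 5, x_2 = 8
Binding: C2, C4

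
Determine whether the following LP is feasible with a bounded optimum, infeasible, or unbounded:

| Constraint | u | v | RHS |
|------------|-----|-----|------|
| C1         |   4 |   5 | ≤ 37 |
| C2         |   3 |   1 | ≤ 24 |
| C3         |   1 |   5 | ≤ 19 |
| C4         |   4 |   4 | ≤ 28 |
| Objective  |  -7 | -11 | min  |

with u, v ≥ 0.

Feasible with a bounded optimal solution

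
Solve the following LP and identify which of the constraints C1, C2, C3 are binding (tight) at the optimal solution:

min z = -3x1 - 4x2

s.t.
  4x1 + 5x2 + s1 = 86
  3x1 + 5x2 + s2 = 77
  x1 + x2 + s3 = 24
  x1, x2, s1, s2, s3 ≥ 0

At x1 = 9, x2 = 10, compute slack b - a·x for each constraint:
  C1: 86 − 86 = 0  (binding)
  C2: 77 − 77 = 0  (binding)
  C3: 24 − 19 = 5  (slack)

Optimal: x1 = 9, x2 = 10
Binding: C1, C2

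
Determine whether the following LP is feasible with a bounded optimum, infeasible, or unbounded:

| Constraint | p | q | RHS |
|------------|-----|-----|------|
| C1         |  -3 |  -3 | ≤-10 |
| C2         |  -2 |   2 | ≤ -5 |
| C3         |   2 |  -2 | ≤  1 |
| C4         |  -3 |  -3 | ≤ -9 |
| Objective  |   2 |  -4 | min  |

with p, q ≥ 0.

Infeasible (no feasible solution exists)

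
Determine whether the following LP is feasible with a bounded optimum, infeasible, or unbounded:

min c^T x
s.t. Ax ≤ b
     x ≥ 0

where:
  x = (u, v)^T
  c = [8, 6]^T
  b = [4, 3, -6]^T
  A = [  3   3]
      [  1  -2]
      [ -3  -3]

Infeasible (no feasible solution exists)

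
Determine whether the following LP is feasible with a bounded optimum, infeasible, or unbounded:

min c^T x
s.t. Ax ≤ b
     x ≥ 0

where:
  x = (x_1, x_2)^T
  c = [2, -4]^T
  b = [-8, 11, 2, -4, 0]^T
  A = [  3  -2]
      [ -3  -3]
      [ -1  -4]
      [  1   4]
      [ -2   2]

Infeasible (no feasible solution exists)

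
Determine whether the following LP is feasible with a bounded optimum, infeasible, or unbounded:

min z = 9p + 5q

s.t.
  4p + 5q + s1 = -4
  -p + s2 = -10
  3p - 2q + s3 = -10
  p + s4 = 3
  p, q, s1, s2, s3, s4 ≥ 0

Infeasible (no feasible solution exists)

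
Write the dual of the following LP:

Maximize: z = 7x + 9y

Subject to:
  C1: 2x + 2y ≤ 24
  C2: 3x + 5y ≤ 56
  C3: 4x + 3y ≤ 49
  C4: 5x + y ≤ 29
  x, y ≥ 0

Primal max cᵀx s.t. Ax ≤ b, x ≥ 0  →  Dual min bᵀy s.t. Aᵀy ≥ c, y ≥ 0.

Minimize: z = 24y1 + 56y2 + 49y3 + 29y4

Subject to:
  2y1 + 3y2 + 4y3 + 5y4 ≥ 7
  2y1 + 5y2 + 3y3 + y4 ≥ 9
  y1, y2, y3, y4 ≥ 0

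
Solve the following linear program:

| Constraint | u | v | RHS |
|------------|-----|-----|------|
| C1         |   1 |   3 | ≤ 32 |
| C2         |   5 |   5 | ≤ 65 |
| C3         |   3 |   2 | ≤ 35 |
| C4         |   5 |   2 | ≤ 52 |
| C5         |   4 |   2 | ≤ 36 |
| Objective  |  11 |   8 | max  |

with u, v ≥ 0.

Evaluate the objective at each vertex of the feasible region:
  z(0, 0) = 0
  z(9, 0) = 99
  z(5, 8) = 119  ←
  z(3.5, 9.5) = 114.5
  z(0, 10.67) = 85.33
The maximum is at u = 5, v = 8.

u = 5, v = 8, z = 119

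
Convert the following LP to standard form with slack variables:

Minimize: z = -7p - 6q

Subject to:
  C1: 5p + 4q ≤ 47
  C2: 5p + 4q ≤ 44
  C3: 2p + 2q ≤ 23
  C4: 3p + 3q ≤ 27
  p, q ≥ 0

min z = -7p - 6q

s.t.
  5p + 4q + s1 = 47
  5p + 4q + s2 = 44
  2p + 2q + s3 = 23
  3p + 3q + s4 = 27
  p, q, s1, s2, s3, s4 ≥ 0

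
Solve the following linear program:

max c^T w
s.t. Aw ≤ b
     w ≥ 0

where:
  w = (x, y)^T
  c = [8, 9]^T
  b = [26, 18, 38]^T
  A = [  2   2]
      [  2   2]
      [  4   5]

Evaluate the objective at each vertex of the feasible region:
  z(0, 0) = 0
  z(9, 0) = 72
  z(7, 2) = 74  ←
  z(0, 7.6) = 68.4
The maximum is at x = 7, y = 2.

x = 7, y = 2, z = 74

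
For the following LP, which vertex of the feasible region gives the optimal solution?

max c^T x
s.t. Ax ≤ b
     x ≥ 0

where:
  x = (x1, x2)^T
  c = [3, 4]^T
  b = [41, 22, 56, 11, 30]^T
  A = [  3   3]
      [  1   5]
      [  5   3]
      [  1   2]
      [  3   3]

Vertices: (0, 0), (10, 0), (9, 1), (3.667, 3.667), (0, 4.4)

Evaluate the objective at each vertex of the feasible region:
  z(0, 0) = 0
  z(10, 0) = 30
  z(9, 1) = 31  ←
  z(3.667, 3.667) = 25.67
  z(0, 4.4) = 17.6
The maximum is at x1 = 9, x2 = 1.

(9, 1)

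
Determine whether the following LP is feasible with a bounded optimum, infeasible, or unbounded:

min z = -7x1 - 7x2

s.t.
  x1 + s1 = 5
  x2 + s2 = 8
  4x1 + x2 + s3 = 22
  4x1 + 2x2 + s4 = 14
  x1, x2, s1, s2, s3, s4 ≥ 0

Feasible with a bounded optimal solution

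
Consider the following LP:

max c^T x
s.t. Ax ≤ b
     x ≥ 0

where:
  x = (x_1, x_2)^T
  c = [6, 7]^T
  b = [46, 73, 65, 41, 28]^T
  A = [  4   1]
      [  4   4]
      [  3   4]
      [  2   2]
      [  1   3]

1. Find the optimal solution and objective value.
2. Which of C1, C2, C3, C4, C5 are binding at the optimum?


1. x_1 = 10, x_2 = 6, z = 102
2. C1, C5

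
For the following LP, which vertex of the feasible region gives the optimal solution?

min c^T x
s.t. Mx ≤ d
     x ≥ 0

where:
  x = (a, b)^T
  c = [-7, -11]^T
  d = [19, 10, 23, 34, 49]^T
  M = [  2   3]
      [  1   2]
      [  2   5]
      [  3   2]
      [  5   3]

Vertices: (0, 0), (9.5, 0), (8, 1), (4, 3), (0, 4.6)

Evaluate the objective at each vertex of the feasible region:
  z(0, 0) = 0
  z(9.5, 0) = -66.5
  z(8, 1) = -67  ←
  z(4, 3) = -61
  z(0, 4.6) = -50.6
The minimum is at a = 8, b = 1.

(8, 1)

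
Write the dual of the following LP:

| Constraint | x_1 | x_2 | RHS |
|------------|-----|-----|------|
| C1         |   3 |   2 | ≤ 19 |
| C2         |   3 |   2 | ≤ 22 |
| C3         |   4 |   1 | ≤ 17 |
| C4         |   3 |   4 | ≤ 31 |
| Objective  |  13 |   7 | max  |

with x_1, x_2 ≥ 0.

Primal max cᵀx s.t. Ax ≤ b, x ≥ 0  →  Dual min bᵀy s.t. Aᵀy ≥ c, y ≥ 0.

Minimize: z = 19y1 + 22y2 + 17y3 + 31y4

Subject to:
  3y1 + 3y2 + 4y3 + 3y4 ≥ 13
  2y1 + 2y2 + y3 + 4y4 ≥ 7
  y1, y2, y3, y4 ≥ 0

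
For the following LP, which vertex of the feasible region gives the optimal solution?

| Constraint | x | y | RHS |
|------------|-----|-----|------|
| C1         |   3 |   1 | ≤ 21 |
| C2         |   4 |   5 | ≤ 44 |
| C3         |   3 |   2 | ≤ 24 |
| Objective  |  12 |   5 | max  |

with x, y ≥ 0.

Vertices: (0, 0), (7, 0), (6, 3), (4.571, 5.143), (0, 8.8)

Evaluate the objective at each vertex of the feasible region:
  z(0, 0) = 0
  z(7, 0) = 84
  z(6, 3) = 87  ←
  z(4.571, 5.143) = 80.57
  z(0, 8.8) = 44
The maximum is at x = 6, y = 3.

(6, 3)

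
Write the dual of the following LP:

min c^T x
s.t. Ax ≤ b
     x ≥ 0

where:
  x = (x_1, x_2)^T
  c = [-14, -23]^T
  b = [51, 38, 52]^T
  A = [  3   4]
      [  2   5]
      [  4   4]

Primal min cᵀx s.t. Ax ≤ b, x ≥ 0  →  Dual max −bᵀy s.t. Aᵀy ≥ −c, y ≥ 0.

Maximize: z = -51y1 - 38y2 - 52y3

Subject to:
  3y1 + 2y2 + 4y3 ≥ 14
  4y1 + 5y2 + 4y3 ≥ 23
  y1, y2, y3 ≥ 0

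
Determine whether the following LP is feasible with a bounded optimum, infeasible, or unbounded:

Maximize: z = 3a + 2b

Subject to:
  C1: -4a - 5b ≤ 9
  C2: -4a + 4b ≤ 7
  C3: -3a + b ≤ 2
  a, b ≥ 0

Unbounded (objective can increase without bound)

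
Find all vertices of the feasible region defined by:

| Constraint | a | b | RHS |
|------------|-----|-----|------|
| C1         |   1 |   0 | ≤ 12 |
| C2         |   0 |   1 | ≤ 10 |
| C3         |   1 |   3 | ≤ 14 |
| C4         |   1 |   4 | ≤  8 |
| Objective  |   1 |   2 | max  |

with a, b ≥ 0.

(0, 0), (8, 0), (0, 2)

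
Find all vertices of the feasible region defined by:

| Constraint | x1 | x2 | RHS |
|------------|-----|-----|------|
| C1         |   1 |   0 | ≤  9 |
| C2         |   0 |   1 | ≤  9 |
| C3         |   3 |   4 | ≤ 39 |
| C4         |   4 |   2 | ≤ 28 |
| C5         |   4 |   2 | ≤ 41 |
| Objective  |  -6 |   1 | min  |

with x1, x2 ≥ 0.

(0, 0), (7, 0), (3.4, 7.2), (1, 9), (0, 9)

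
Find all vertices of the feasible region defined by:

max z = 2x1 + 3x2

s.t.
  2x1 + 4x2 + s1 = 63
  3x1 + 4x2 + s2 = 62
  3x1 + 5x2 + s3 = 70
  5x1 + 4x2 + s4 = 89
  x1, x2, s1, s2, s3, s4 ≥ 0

(0, 0), (17.8, 0), (13.5, 5.375), (10, 8), (0, 14)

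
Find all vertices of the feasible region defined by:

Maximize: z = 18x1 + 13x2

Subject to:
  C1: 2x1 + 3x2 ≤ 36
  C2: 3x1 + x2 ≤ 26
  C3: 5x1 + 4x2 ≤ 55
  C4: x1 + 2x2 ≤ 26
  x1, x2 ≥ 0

(0, 0), (8.667, 0), (7, 5), (3, 10), (0, 12)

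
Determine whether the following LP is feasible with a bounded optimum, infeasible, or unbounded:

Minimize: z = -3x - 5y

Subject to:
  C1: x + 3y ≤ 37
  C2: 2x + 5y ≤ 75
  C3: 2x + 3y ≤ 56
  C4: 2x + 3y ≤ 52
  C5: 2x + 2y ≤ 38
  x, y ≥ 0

Feasible with a bounded optimal solution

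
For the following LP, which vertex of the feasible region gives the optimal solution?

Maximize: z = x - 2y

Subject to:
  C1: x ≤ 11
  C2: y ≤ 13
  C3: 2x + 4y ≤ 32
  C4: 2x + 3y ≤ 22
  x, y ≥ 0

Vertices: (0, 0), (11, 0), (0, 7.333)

Evaluate the objective at each vertex of the feasible region:
  z(0, 0) = 0
  z(11, 0) = 11  ←
  z(0, 7.333) = -14.67
The maximum is at x = 11, y = 0.

(11, 0)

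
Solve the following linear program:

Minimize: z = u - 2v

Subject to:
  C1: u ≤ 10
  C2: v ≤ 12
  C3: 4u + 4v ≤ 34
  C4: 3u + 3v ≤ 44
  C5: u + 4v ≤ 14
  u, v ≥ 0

Evaluate the objective at each vertex of the feasible region:
  z(0, 0) = 0
  z(8.5, 0) = 8.5
  z(6.667, 1.833) = 3
  z(0, 3.5) = -7  ←
The minimum is at u = 0, v = 3.5.

u = 0, v = 3.5, z = -7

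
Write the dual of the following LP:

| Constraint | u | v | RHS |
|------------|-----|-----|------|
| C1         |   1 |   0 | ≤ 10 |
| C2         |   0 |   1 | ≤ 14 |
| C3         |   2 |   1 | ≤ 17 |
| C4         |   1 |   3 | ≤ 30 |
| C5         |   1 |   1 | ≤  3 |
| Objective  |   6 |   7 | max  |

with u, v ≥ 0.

Primal max cᵀx s.t. Ax ≤ b, x ≥ 0  →  Dual min bᵀy s.t. Aᵀy ≥ c, y ≥ 0.

Minimize: z = 10y1 + 14y2 + 17y3 + 30y4 + 3y5

Subject to:
  y1 + 2y3 + y4 + y5 ≥ 6
  y2 + y3 + 3y4 + y5 ≥ 7
  y1, y2, y3, y4, y5 ≥ 0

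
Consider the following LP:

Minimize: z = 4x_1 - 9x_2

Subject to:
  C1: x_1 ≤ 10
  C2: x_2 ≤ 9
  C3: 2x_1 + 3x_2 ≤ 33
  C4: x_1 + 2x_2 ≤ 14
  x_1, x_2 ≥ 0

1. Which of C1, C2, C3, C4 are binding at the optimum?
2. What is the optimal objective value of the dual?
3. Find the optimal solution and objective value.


1. C4
2. -63
3. x_1 = 0, x_2 = 7, z = -63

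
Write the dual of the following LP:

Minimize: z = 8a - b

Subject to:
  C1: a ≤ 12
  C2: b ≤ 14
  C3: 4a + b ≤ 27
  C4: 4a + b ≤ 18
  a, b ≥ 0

Primal min cᵀx s.t. Ax ≤ b, x ≥ 0  →  Dual max −bᵀy s.t. Aᵀy ≥ −c, y ≥ 0.

Maximize: z = -12y1 - 14y2 - 27y3 - 18y4

Subject to:
  y1 + 4y3 + 4y4 ≥ -8
  y2 + y3 + y4 ≥ 1
  y1, y2, y3, y4 ≥ 0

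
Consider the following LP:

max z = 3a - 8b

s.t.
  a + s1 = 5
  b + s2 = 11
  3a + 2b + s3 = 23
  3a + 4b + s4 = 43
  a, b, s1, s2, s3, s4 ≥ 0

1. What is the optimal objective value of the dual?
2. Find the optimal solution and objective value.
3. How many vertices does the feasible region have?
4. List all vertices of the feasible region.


1. 15
2. a = 5, b = 0, z = 15
3. 5
4. (0, 0), (5, 0), (5, 4), (1, 10), (0, 10.75)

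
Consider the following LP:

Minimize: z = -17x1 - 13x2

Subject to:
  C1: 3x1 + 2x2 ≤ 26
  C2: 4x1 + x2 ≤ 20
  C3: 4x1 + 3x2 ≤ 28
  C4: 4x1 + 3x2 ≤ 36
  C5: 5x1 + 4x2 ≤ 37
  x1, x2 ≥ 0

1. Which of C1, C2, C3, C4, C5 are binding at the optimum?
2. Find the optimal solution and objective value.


1. C3, C5
2. x1 = 1, x2 = 8, z = -121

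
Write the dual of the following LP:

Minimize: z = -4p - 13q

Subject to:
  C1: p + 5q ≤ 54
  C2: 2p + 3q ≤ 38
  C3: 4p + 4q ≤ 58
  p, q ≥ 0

Primal min cᵀx s.t. Ax ≤ b, x ≥ 0  →  Dual max −bᵀy s.t. Aᵀy ≥ −c, y ≥ 0.

Maximize: z = -54y1 - 38y2 - 58y3

Subject to:
  y1 + 2y2 + 4y3 ≥ 4
  5y1 + 3y2 + 4y3 ≥ 13
  y1, y2, y3 ≥ 0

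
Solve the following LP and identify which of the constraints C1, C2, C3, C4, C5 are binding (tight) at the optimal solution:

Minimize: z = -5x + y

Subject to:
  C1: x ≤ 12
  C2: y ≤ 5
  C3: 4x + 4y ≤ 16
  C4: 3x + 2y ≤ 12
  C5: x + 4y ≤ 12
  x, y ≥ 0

At x = 4, y = 0, compute slack b - a·x for each constraint:
  C1: 12 − 4 = 8  (slack)
  C2: 5 − 0 = 5  (slack)
  C3: 16 − 16 = 0  (binding)
  C4: 12 − 12 = 0  (binding)
  C5: 12 − 4 = 8  (slack)

Optimal: x = 4, y = 0
Binding: C3, C4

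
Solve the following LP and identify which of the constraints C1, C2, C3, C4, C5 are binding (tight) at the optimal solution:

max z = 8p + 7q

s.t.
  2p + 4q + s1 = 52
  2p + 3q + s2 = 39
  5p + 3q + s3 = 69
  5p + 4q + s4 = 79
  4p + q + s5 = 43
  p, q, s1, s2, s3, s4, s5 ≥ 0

At p = 9, q = 7, compute slack b - a·x for each constraint:
  C1: 52 − 46 = 6  (slack)
  C2: 39 − 39 = 0  (binding)
  C3: 69 − 66 = 3  (slack)
  C4: 79 − 73 = 6  (slack)
  C5: 43 − 43 = 0  (binding)

Optimal: p = 9, q = 7
Binding: C2, C5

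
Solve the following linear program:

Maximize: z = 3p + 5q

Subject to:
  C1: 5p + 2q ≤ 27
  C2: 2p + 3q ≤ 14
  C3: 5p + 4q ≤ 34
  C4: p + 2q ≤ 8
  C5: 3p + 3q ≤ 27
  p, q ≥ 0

Evaluate the objective at each vertex of the feasible region:
  z(0, 0) = 0
  z(5.4, 0) = 16.2
  z(4.818, 1.455) = 21.73
  z(4, 2) = 22  ←
  z(0, 4) = 20
The maximum is at p = 4, q = 2.

p = 4, q = 2, z = 22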